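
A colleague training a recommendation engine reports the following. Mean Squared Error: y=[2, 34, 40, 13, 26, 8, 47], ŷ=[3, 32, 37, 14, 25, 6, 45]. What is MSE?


Squared errors: (2-3)²=1, (34-32)²=4, (40-37)²=9, (13-14)²=1, (26-25)²=1, (8-6)²=4, (47-45)²=4
Sum = 24
MSE = 24/7 = 24/7

24/7


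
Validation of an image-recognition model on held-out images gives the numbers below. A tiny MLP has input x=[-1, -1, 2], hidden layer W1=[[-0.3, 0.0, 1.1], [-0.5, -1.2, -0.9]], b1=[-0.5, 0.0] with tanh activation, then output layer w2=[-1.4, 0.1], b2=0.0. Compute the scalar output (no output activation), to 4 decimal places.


z1[0] = (-0.3)·(-1) + (0.0)·(-1) + (1.1)·(2) - 0.5 = 2.0
z1[1] = (-0.5)·(-1) + (-1.2)·(-1) + (-0.9)·(2) + 0.0 = -0.1
h = tanh(z1) = [0.964, -0.0997]
output = (-1.4)·(0.964) + (0.1)·(-0.0997) + 0.0 = -1.3596

-1.3596


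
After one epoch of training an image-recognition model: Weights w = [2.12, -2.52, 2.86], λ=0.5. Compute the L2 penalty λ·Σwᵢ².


‖w‖₂² = (2.12)² + (-2.52)² + (2.86)²
     = 4.4944 + 6.3504 + 8.1796
     = 19.0244
λ·‖w‖₂² = 0.5·19.0244 = 9.5122

9.5122


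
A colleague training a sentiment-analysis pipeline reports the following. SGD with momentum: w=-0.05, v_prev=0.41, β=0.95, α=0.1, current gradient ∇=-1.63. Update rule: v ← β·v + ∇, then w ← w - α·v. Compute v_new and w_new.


v_new = 0.95·0.41 - 1.63 = 0.3895 - 1.63 = -1.2405
w_new = -0.05 - 0.1·-1.2405 = -0.05 + 0.12405 = 0.07405

v_new=-1.2405, w_new=0.07405


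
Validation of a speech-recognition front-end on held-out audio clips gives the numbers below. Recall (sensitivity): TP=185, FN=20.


Recall = TP/(TP+FN)
= 185/(185+20)
= 185/205 = 90.24%

90.24%


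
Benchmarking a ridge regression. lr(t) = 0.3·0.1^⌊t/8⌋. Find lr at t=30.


n_drops = ⌊30/8⌋ = 3
lr = 0.3·0.1^3 = 0.3·0.001 = 0.0003

0.0003


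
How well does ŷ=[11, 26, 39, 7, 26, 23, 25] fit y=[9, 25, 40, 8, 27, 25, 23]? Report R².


ȳ = 22.4286
SS_res = Σ(y-ŷ)² = 16
SS_tot = Σ(y-ȳ)² = 731.71
R² = 1 - SS_res/SS_tot = 1 - 0.0219 = 0.9781

0.9781


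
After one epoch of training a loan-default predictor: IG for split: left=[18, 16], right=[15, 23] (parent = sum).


Parent = [33, 39], H_parent = 0.995
H_left = 0.9975 (n=34), H_right = 0.9678 (n=38)
H_children = (34/72)·0.9975 + (38/72)·0.9678 = 0.9818
IG = 0.995 - 0.9818 = 0.0132

0.0132


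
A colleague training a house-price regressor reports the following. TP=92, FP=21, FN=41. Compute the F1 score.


Precision = 92/113 = 0.8142
Recall = 92/133 = 0.6917
F1 = 2·P·R/(P+R) = 2·TP/(2·TP+FP+FN) = 184/(184+21+41) = 184/246 = 0.748

0.748


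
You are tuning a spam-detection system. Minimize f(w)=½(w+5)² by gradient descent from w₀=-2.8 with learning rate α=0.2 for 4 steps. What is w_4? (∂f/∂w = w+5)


step 1: grad = -2.8+5 = 2.2; w = -2.8 - 0.2·(2.2) = -3.24
step 2: grad = -3.24+5 = 1.76; w = -3.24 - 0.2·(1.76) = -3.592
step 3: grad = -3.592+5 = 1.408; w = -3.592 - 0.2·(1.408) = -3.8736
step 4: grad = -3.8736+5 = 1.1264; w = -3.8736 - 0.2·(1.1264) = -4.09888

-4.09888


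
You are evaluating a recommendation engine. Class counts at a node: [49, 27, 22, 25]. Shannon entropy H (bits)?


Probabilities: [49/123, 27/123, 22/123, 25/123] ≈ [0.3984, 0.2195, 0.1789, 0.2033]
H = -((49/123)·log₂(49/123) + (27/123)·log₂(27/123) + (22/123)·log₂(22/123) + (25/123)·log₂(25/123))
  = 1.9205 bits

1.9205 bits


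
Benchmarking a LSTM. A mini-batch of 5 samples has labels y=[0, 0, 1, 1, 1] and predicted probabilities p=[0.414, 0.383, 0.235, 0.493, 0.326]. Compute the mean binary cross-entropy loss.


L[0] = -ln(1-0.414) = -ln(0.586) = 0.5344
L[1] = -ln(1-0.383) = -ln(0.617) = 0.4829
L[2] = -ln(0.235) = 1.4482
L[3] = -ln(0.493) = 0.7072
L[4] = -ln(0.326) = 1.1209
mean = (0.5344 + 0.4829 + 1.4482 + 0.7072 + 1.1209)/5 = 0.8587

0.8587


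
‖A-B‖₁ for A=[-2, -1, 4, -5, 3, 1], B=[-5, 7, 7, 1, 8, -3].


d = |-2+ 5| + |-1-7| + |4-7| + |-5-1| + |3-8| + |1+ 3|
  = 3 + 8 + 3 + 6 + 5 + 4
  = 29

29


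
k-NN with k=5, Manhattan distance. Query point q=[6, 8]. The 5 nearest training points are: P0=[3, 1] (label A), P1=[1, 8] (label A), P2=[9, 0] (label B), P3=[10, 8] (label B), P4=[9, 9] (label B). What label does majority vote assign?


d(q,P0) = 10  (label A)
d(q,P1) = 5  (label A)
d(q,P2) = 11  (label B)
d(q,P3) = 4  (label B)
d(q,P4) = 4  (label B)
Votes: A=2, B=3
Majority → B

B


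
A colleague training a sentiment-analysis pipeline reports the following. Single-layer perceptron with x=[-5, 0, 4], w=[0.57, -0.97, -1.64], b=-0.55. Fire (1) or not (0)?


z = (-5)·(0.57) + (0)·(-0.97) + (4)·(-1.64) - 0.55
  = -9.96
step(z) = 0 (z<0)

0


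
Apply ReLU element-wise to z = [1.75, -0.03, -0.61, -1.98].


ReLU(1.75) = max(0, 1.75) = 1.75
ReLU(-0.03) = max(0, -0.03) = 0.0
ReLU(-0.61) = max(0, -0.61) = 0.0
ReLU(-1.98) = max(0, -1.98) = 0.0
result = [1.75, 0.0, 0.0, 0.0]

[1.75, 0.0, 0.0, 0.0]


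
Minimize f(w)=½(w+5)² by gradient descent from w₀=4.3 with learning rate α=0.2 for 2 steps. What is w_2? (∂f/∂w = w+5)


step 1: grad = 4.3+5 = 9.3; w = 4.3 - 0.2·(9.3) = 2.44
step 2: grad = 2.44+5 = 7.44; w = 2.44 - 0.2·(7.44) = 0.952

0.952


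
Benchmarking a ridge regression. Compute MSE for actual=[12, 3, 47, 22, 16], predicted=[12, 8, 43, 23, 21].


Squared errors: (12-12)²=0, (3-8)²=25, (47-43)²=16, (22-23)²=1, (16-21)²=25
Sum = 67
MSE = 67/5 = 67/5

67/5


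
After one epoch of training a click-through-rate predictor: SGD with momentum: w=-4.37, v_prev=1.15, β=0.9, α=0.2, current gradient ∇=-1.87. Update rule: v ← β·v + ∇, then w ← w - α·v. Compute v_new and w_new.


v_new = 0.9·1.15 - 1.87 = 1.035 - 1.87 = -0.835
w_new = -4.37 - 0.2·-0.835 = -4.37 + 0.167 = -4.203

v_new=-0.835, w_new=-4.203


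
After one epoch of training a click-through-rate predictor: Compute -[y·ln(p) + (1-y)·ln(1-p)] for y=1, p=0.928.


BCE = -[y·ln(p) + (1-y)·ln(1-p)]
= -1·ln(0.928) - 0
= -ln(0.928) = 0.0747

0.0747


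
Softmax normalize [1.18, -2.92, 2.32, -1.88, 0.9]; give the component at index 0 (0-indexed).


Exponentials: e^1.18=3.2544, e^-2.92=0.0539, e^2.32=10.1757, e^-1.88=0.1526, e^0.9=2.4596
Sum = 16.0962
Softmax = [0.2022, 0.0034, 0.6322, 0.0095, 0.1528]
p[0] = 3.2544/16.0962 = 0.2022

0.2022


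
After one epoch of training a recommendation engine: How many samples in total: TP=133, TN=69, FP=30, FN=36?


Total = TP + TN + FP + FN
= 133 + 69 + 30 + 36
= 268
(Predicted positive: 163, predicted negative: 105)

268


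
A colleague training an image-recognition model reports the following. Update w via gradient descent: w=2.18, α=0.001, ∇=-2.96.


w_new = w - α·∇
= 2.18 - 0.001·-2.96
= 2.18 + 0.00296
= 2.18296

2.18296


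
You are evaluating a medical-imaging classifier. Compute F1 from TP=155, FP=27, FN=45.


Precision = 155/182 = 0.8516
Recall = 155/200 = 0.775
F1 = 2·P·R/(P+R) = 2·TP/(2·TP+FP+FN) = 310/(310+27+45) = 310/382 = 0.8115

0.8115


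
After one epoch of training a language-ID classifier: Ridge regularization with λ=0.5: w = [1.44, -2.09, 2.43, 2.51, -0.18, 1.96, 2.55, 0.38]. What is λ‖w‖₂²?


‖w‖₂² = (1.44)² + (-2.09)² + (2.43)² + (2.51)² + (-0.18)² + (1.96)² + (2.55)² + (0.38)²
     = 2.0736 + 4.3681 + 5.9049 + 6.3001 + 0.0324 + 3.8416 + 6.5025 + 0.1444
     = 29.1676
λ·‖w‖₂² = 0.5·29.1676 = 14.5838

14.5838


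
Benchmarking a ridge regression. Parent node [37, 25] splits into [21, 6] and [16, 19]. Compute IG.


Parent = [37, 25], H_parent = 0.9728
H_left = 0.7642 (n=27), H_right = 0.9947 (n=35)
H_children = (27/62)·0.7642 + (35/62)·0.9947 = 0.8943
IG = 0.9728 - 0.8943 = 0.0785

0.0785


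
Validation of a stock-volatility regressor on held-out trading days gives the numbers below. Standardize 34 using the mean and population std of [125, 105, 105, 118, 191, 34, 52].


μ = 104.2857, σ = 47.5266
z = (34 - 104.2857)/47.5266 = -1.4789

-1.4789


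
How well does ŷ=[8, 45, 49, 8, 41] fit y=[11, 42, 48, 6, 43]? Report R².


ȳ = 30
SS_res = Σ(y-ŷ)² = 27
SS_tot = Σ(y-ȳ)² = 1574
R² = 1 - SS_res/SS_tot = 1 - 0.0172 = 0.9828

0.9828


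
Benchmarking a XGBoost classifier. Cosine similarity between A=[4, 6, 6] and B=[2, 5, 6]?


A·B = 4·2 + 6·5 + 6·6 = 74
‖A‖ = √88 = 9.3808, ‖B‖ = √65 = 8.0623
cos = 74/(√88·√65) = 74/√5720 = 0.9784

0.9784


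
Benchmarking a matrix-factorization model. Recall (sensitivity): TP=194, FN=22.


Recall = TP/(TP+FN)
= 194/(194+22)
= 194/216 = 89.81%

89.81%


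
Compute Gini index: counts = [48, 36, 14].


Probabilities: [48/98, 36/98, 14/98] ≈ [0.4898, 0.3673, 0.1429]
Σpᵢ² = (2304 + 1296 + 196)/98² = 3796/9604
Gini = 1 - Σpᵢ² = 1 - 3796/9604 = 0.6047

0.6047


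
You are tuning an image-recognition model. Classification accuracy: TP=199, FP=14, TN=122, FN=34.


Accuracy = (TP+TN)/(TP+TN+FP+FN)
= (199+122)/(369)
= 321/369 = 86.99%

86.99%


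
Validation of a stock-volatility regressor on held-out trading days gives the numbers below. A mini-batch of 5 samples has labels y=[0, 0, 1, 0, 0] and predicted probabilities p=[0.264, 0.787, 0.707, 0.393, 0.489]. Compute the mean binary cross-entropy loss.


L[0] = -ln(1-0.264) = -ln(0.736) = 0.3065
L[1] = -ln(1-0.787) = -ln(0.213) = 1.5465
L[2] = -ln(0.707) = 0.3467
L[3] = -ln(1-0.393) = -ln(0.607) = 0.4992
L[4] = -ln(1-0.489) = -ln(0.511) = 0.6714
mean = (0.3065 + 1.5465 + 0.3467 + 0.4992 + 0.6714)/5 = 0.6741

0.6741


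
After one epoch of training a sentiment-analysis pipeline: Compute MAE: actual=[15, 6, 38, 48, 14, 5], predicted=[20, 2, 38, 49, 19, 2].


Absolute errors: |15-20|=5, |6-2|=4, |38-38|=0, |48-49|=1, |14-19|=5, |5-2|=3
Sum = 18
MAE = 18/6 = 3

3


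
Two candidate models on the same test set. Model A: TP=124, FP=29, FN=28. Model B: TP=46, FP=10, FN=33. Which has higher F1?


Model A: P=124/153=0.8105, R=124/152=0.8158, F1=2PR/(P+R)=2TP/(2TP+FP+FN)=248/305=0.8131
Model B: P=46/56=0.8214, R=46/79=0.5823, F1=2PR/(P+R)=2TP/(2TP+FP+FN)=92/135=0.6815
0.8131 > 0.6815 → Model A

Model A


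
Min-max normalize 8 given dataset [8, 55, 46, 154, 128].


min=8, max=154
(8-8)/(154-8) = 0/146 = 0.0

0.0


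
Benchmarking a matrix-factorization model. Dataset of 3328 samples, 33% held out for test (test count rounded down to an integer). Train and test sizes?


Test = ⌊3328·33/100⌋ = 1098
Train = 3328 - 1098 = 2230

Train: 2230, Test: 1098


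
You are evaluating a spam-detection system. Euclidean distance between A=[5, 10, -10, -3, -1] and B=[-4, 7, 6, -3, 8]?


d = √((5+ 4)² + (10-7)² + (-10-6)² + (-3+ 3)² + (-1-8)²)
  = √(81 + 9 + 256 + 0 + 81)
  = √427 = 20.664

20.664


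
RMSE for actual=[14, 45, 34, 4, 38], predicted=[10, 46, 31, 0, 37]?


MSE = 43/5 = 8.6
RMSE = √(43/5) = 2.9326

2.9326


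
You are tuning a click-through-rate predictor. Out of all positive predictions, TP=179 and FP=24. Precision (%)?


Precision = TP/(TP+FP)
= 179/(179+24)
= 179/203 = 88.18%

88.18%


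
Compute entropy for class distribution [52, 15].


Probabilities: [52/67, 15/67] ≈ [0.7761, 0.2239]
H = -((52/67)·log₂(52/67) + (15/67)·log₂(15/67))
  = 0.7672 bits

0.7672 bits


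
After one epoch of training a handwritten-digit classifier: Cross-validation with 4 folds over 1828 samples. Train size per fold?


Fold size = 1828/4 = 457
Training per fold = 1828 - 457 = 1371

1371


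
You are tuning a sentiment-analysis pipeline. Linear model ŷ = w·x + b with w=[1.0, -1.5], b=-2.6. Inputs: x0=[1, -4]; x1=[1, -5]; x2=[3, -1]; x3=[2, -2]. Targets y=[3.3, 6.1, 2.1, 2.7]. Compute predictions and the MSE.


ŷ0 = (1.0)·(1) + (-1.5)·(-4) - 2.6 = 4.4
ŷ1 = (1.0)·(1) + (-1.5)·(-5) - 2.6 = 5.9
ŷ2 = (1.0)·(3) + (-1.5)·(-1) - 2.6 = 1.9
ŷ3 = (1.0)·(2) + (-1.5)·(-2) - 2.6 = 2.4
errors² = [1.21, 0.04, 0.04, 0.09]
MSE = 1.3800/4 = 0.345

0.345


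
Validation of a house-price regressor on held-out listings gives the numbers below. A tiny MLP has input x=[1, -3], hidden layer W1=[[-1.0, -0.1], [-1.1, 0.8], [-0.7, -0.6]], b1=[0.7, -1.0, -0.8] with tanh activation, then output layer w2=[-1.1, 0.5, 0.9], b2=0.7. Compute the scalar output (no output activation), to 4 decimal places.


z1[0] = (-1.0)·(1) + (-0.1)·(-3) + 0.7 = 0.0
z1[1] = (-1.1)·(1) + (0.8)·(-3) - 1.0 = -4.5
z1[2] = (-0.7)·(1) + (-0.6)·(-3) - 0.8 = 0.3
h = tanh(z1) = [0.0, -0.9998, 0.2913]
output = (-1.1)·(0.0) + (0.5)·(-0.9998) + (0.9)·(0.2913) + 0.7 = 0.4623

0.4623


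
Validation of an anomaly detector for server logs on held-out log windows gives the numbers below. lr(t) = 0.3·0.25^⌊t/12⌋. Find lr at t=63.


n_drops = ⌊63/12⌋ = 5
lr = 0.3·0.25^5 = 0.3·0.0009765625 = 0.00029296875

0.00029296875


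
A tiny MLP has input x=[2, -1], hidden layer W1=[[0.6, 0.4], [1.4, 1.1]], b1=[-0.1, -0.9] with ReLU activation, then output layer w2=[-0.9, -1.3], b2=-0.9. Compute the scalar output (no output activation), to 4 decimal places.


z1[0] = (0.6)·(2) + (0.4)·(-1) - 0.1 = 0.7
z1[1] = (1.4)·(2) + (1.1)·(-1) - 0.9 = 0.8
h = ReLU(z1) = [0.7, 0.8]
output = (-0.9)·(0.7) + (-1.3)·(0.8) - 0.9 = -2.57

-2.57


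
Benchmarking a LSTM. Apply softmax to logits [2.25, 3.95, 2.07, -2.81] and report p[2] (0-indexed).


Exponentials: e^2.25=9.4877, e^3.95=51.9354, e^2.07=7.9248, e^-2.81=0.0602
Sum = 69.4081
Softmax = [0.1367, 0.7483, 0.1142, 0.0009]
p[2] = 7.9248/69.4081 = 0.1142

0.1142


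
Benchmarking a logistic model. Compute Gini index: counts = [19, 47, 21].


Probabilities: [19/87, 47/87, 21/87] ≈ [0.2184, 0.5402, 0.2414]
Σpᵢ² = (361 + 2209 + 441)/87² = 3011/7569
Gini = 1 - Σpᵢ² = 1 - 3011/7569 = 0.6022

0.6022


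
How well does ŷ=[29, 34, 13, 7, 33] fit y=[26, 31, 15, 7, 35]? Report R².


ȳ = 22.8
SS_res = Σ(y-ŷ)² = 26
SS_tot = Σ(y-ȳ)² = 536.8
R² = 1 - SS_res/SS_tot = 1 - 0.0484 = 0.9516

0.9516


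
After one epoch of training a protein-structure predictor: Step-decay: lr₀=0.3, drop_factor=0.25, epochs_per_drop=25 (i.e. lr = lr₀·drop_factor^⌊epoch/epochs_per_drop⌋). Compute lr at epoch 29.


n_drops = ⌊29/25⌋ = 1
lr = 0.3·0.25^1 = 0.3·0.25 = 0.075

0.075


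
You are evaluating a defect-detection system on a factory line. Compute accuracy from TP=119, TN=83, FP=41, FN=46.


Accuracy = (TP+TN)/(TP+TN+FP+FN)
= (119+83)/(289)
= 202/289 = 69.9%

69.9%


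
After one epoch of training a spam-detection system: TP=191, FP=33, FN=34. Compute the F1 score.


Precision = 191/224 = 0.8527
Recall = 191/225 = 0.8489
F1 = 2·P·R/(P+R) = 2·TP/(2·TP+FP+FN) = 382/(382+33+34) = 382/449 = 0.8508

0.8508


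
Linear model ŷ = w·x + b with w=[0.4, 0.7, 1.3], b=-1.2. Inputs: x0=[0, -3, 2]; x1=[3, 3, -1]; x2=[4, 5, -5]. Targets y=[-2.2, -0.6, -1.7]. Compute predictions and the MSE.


ŷ0 = (0.4)·(0) + (0.7)·(-3) + (1.3)·(2) - 1.2 = -0.7
ŷ1 = (0.4)·(3) + (0.7)·(3) + (1.3)·(-1) - 1.2 = 0.8
ŷ2 = (0.4)·(4) + (0.7)·(5) + (1.3)·(-5) - 1.2 = -2.6
errors² = [2.25, 1.96, 0.81]
MSE = 5.0200/3 = 1.6733

1.6733


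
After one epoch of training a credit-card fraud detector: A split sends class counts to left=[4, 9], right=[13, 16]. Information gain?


Parent = [17, 25], H_parent = 0.9737
H_left = 0.8905 (n=13), H_right = 0.9923 (n=29)
H_children = (13/42)·0.8905 + (29/42)·0.9923 = 0.9608
IG = 0.9737 - 0.9608 = 0.0129

0.0129


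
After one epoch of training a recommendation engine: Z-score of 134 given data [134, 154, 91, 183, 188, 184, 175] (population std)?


μ = 158.4286, σ = 32.8845
z = (134 - 158.4286)/32.8845 = -0.7429

-0.7429


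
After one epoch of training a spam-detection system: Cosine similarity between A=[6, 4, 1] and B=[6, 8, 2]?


A·B = 6·6 + 4·8 + 1·2 = 70
‖A‖ = √53 = 7.2801, ‖B‖ = √104 = 10.198
cos = 70/(√53·√104) = 70/√5512 = 0.9429

0.9429


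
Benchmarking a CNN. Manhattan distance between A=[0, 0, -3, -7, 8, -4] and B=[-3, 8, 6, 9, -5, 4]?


d = |0+ 3| + |0-8| + |-3-6| + |-7-9| + |8+ 5| + |-4-4|
  = 3 + 8 + 9 + 16 + 13 + 8
  = 57

57


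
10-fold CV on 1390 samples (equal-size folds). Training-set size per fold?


Fold size = 1390/10 = 139
Training per fold = 1390 - 139 = 1251

1251


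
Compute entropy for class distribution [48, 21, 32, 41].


Probabilities: [48/142, 21/142, 32/142, 41/142] ≈ [0.338, 0.1479, 0.2254, 0.2887]
H = -((48/142)·log₂(48/142) + (21/142)·log₂(21/142) + (32/142)·log₂(32/142) + (41/142)·log₂(41/142))
  = 1.9386 bits

1.9386 bits


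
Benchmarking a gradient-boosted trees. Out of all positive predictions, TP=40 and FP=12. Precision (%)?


Precision = TP/(TP+FP)
= 40/(40+12)
= 40/52 = 76.92%

76.92%


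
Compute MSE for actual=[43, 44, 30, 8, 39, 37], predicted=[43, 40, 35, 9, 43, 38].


Squared errors: (43-43)²=0, (44-40)²=16, (30-35)²=25, (8-9)²=1, (39-43)²=16, (37-38)²=1
Sum = 59
MSE = 59/6 = 59/6

59/6


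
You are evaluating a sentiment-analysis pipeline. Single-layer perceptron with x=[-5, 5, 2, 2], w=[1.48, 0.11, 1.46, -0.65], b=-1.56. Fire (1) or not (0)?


z = (-5)·(1.48) + (5)·(0.11) + (2)·(1.46) + (2)·(-0.65) - 1.56
  = -6.79
step(z) = 0 (z<0)

0


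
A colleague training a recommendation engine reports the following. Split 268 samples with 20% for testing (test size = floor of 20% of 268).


Test = ⌊268·20/100⌋ = 53
Train = 268 - 53 = 215

Train: 215, Test: 53


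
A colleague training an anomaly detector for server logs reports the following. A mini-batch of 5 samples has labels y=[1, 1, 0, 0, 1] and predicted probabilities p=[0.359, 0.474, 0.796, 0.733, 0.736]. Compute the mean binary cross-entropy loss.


L[0] = -ln(0.359) = 1.0244
L[1] = -ln(0.474) = 0.7465
L[2] = -ln(1-0.796) = -ln(0.204) = 1.5896
L[3] = -ln(1-0.733) = -ln(0.267) = 1.3205
L[4] = -ln(0.736) = 0.3065
mean = (1.0244 + 0.7465 + 1.5896 + 1.3205 + 0.3065)/5 = 0.9975

0.9975


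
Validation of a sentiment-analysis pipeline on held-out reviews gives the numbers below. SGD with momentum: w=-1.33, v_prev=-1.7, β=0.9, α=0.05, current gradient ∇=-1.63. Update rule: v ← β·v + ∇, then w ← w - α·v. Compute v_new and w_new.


v_new = 0.9·-1.7 - 1.63 = -1.53 - 1.63 = -3.16
w_new = -1.33 - 0.05·-3.16 = -1.33 + 0.158 = -1.172

v_new=-3.16, w_new=-1.172


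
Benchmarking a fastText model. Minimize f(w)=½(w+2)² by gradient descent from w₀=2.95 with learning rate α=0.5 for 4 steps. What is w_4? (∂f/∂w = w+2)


step 1: grad = 2.95+2 = 4.95; w = 2.95 - 0.5·(4.95) = 0.475
step 2: grad = 0.475+2 = 2.475; w = 0.475 - 0.5·(2.475) = -0.7625
step 3: grad = -0.7625+2 = 1.2375; w = -0.7625 - 0.5·(1.2375) = -1.38125
step 4: grad = -1.38125+2 = 0.61875; w = -1.38125 - 0.5·(0.61875) = -1.690625

-1.690625


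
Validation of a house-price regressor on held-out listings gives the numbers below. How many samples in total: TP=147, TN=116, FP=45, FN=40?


Total = TP + TN + FP + FN
= 147 + 116 + 45 + 40
= 348
(Predicted positive: 192, predicted negative: 156)

348


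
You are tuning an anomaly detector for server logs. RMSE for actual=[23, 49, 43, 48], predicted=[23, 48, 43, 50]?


MSE = 5/4 = 1.25
RMSE = √(5/4) = 1.118

1.118


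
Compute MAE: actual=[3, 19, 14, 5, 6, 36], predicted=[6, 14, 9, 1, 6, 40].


Absolute errors: |3-6|=3, |19-14|=5, |14-9|=5, |5-1|=4, |6-6|=0, |36-40|=4
Sum = 21
MAE = 21/6 = 7/2

7/2


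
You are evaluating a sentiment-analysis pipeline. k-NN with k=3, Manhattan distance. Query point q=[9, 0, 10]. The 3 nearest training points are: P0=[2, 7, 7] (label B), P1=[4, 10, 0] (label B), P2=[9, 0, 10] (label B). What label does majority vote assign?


d(q,P0) = 17  (label B)
d(q,P1) = 25  (label B)
d(q,P2) = 0  (label B)
Votes: A=0, B=3
Majority → B

B


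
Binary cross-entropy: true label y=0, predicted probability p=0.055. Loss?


BCE = -[y·ln(p) + (1-y)·ln(1-p)]
= -0 - 1·ln(1-0.055)
= -ln(0.945) = 0.0566

0.0566


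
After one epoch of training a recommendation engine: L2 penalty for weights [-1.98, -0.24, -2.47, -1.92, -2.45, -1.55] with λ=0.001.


‖w‖₂² = (-1.98)² + (-0.24)² + (-2.47)² + (-1.92)² + (-2.45)² + (-1.55)²
     = 3.9204 + 0.0576 + 6.1009 + 3.6864 + 6.0025 + 2.4025
     = 22.1703
λ·‖w‖₂² = 0.001·22.1703 = 0.02217

0.02217


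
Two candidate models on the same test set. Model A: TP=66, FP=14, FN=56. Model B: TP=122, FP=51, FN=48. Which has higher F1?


Model A: P=66/80=0.825, R=66/122=0.541, F1=2PR/(P+R)=2TP/(2TP+FP+FN)=132/202=0.6535
Model B: P=122/173=0.7052, R=122/170=0.7176, F1=2PR/(P+R)=2TP/(2TP+FP+FN)=244/343=0.7114
0.6535 < 0.7114 → Model B

Model B


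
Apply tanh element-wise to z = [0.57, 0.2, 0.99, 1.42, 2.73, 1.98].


tanh(0.57) = 0.5154
tanh(0.2) = 0.1974
tanh(0.99) = 0.7574
tanh(1.42) = 0.8896
tanh(2.73) = 0.9915
tanh(1.98) = 0.9626
result = [0.5154, 0.1974, 0.7574, 0.8896, 0.9915, 0.9626]

[0.5154, 0.1974, 0.7574, 0.8896, 0.9915, 0.9626]


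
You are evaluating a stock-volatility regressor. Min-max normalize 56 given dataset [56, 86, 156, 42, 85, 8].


min=8, max=156
(56-8)/(156-8) = 48/148 = 0.3243

0.3243


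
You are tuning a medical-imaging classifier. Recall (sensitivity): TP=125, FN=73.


Recall = TP/(TP+FN)
= 125/(125+73)
= 125/198 = 63.13%

63.13%


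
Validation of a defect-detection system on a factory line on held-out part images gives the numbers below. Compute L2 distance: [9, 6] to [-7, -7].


d = √((9+ 7)² + (6+ 7)²)
  = √(256 + 169)
  = √425 = 20.6155

20.6155


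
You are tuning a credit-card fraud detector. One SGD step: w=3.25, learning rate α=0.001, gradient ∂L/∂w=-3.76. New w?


w_new = w - α·∇
= 3.25 - 0.001·-3.76
= 3.25 + 0.00376
= 3.25376

3.25376


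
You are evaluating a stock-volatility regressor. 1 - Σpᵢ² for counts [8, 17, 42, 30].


Probabilities: [8/97, 17/97, 42/97, 30/97] ≈ [0.0825, 0.1753, 0.433, 0.3093]
Σpᵢ² = (64 + 289 + 1764 + 900)/97² = 3017/9409
Gini = 1 - Σpᵢ² = 1 - 3017/9409 = 0.6793

0.6793


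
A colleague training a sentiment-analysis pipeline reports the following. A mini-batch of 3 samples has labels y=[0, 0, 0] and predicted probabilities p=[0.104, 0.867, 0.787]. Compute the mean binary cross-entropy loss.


L[0] = -ln(1-0.104) = -ln(0.896) = 0.1098
L[1] = -ln(1-0.867) = -ln(0.133) = 2.0174
L[2] = -ln(1-0.787) = -ln(0.213) = 1.5465
mean = (0.1098 + 2.0174 + 1.5465)/3 = 1.2246

1.2246


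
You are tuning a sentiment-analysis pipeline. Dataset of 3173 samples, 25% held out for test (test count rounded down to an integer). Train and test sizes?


Test = ⌊3173·25/100⌋ = 793
Train = 3173 - 793 = 2380

Train: 2380, Test: 793


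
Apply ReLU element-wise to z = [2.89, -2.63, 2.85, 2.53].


ReLU(2.89) = max(0, 2.89) = 2.89
ReLU(-2.63) = max(0, -2.63) = 0.0
ReLU(2.85) = max(0, 2.85) = 2.85
ReLU(2.53) = max(0, 2.53) = 2.53
result = [2.89, 0.0, 2.85, 2.53]

[2.89, 0.0, 2.85, 2.53]


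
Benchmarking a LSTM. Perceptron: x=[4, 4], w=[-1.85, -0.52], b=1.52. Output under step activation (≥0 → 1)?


z = (4)·(-1.85) + (4)·(-0.52) + 1.52
  = -7.96
step(z) = 0 (z<0)

0


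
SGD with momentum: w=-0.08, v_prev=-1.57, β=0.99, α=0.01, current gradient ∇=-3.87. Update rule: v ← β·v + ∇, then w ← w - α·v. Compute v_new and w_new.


v_new = 0.99·-1.57 - 3.87 = -1.5543 - 3.87 = -5.4243
w_new = -0.08 - 0.01·-5.4243 = -0.08 + 0.054243 = -0.025757

v_new=-5.4243, w_new=-0.025757


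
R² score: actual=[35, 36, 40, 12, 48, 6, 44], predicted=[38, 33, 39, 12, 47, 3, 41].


ȳ = 31.5714
SS_res = Σ(y-ŷ)² = 38
SS_tot = Σ(y-ȳ)² = 1563.71
R² = 1 - SS_res/SS_tot = 1 - 0.0243 = 0.9757

0.9757


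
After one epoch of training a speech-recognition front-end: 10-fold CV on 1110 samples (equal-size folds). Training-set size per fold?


Fold size = 1110/10 = 111
Training per fold = 1110 - 111 = 999

999


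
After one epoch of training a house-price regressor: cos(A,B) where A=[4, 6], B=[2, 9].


A·B = 4·2 + 6·9 = 62
‖A‖ = √52 = 7.2111, ‖B‖ = √85 = 9.2195
cos = 62/(√52·√85) = 62/√4420 = 0.9326

0.9326


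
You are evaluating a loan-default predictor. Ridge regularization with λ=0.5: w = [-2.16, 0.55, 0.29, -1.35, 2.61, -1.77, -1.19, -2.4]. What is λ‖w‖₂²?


‖w‖₂² = (-2.16)² + (0.55)² + (0.29)² + (-1.35)² + (2.61)² + (-1.77)² + (-1.19)² + (-2.4)²
     = 4.6656 + 0.3025 + 0.0841 + 1.8225 + 6.8121 + 3.1329 + 1.4161 + 5.76
     = 23.9958
λ·‖w‖₂² = 0.5·23.9958 = 11.9979

11.9979


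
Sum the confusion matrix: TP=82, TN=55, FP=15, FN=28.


Total = TP + TN + FP + FN
= 82 + 55 + 15 + 28
= 180
(Predicted positive: 97, predicted negative: 83)

180


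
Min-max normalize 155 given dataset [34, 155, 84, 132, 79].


min=34, max=155
(155-34)/(155-34) = 121/121 = 1.0

1.0


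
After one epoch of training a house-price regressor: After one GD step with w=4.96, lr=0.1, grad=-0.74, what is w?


w_new = w - α·∇
= 4.96 - 0.1·-0.74
= 4.96 + 0.074
= 5.034

5.034


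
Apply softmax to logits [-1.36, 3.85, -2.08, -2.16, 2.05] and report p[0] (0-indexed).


Exponentials: e^-1.36=0.2567, e^3.85=46.9931, e^-2.08=0.1249, e^-2.16=0.1153, e^2.05=7.7679
Sum = 55.2579
Softmax = [0.0046, 0.8504, 0.0023, 0.0021, 0.1406]
p[0] = 0.2567/55.2579 = 0.0046

0.0046


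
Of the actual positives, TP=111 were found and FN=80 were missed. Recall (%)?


Recall = TP/(TP+FN)
= 111/(111+80)
= 111/191 = 58.12%

58.12%


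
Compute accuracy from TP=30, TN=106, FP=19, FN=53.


Accuracy = (TP+TN)/(TP+TN+FP+FN)
= (30+106)/(208)
= 136/208 = 65.38%

65.38%


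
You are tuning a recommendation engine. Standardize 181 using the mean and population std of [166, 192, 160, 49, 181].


μ = 149.6, σ = 51.5387
z = (181 - 149.6)/51.5387 = 0.6093

0.6093


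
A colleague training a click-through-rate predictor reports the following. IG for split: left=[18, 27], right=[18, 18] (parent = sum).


Parent = [36, 45], H_parent = 0.9911
H_left = 0.971 (n=45), H_right = 1 (n=36)
H_children = (45/81)·0.971 + (36/81)·1 = 0.9839
IG = 0.9911 - 0.9839 = 0.0072

0.0072


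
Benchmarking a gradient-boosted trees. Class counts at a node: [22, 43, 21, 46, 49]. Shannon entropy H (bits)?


Probabilities: [22/181, 43/181, 21/181, 46/181, 49/181] ≈ [0.1215, 0.2376, 0.116, 0.2541, 0.2707]
H = -((22/181)·log₂(22/181) + (43/181)·log₂(43/181) + (21/181)·log₂(21/181) + (46/181)·log₂(46/181) + (49/181)·log₂(49/181))
  = 2.2353 bits

2.2353 bits


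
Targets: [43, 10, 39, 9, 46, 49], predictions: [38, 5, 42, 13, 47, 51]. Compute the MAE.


Absolute errors: |43-38|=5, |10-5|=5, |39-42|=3, |9-13|=4, |46-47|=1, |49-51|=2
Sum = 20
MAE = 20/6 = 10/3

10/3


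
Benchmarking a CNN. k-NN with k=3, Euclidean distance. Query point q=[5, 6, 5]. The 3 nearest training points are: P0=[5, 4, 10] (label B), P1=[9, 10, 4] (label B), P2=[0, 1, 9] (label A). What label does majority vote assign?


d(q,P0) = 5.3852  (label B)
d(q,P1) = 5.7446  (label B)
d(q,P2) = 8.124  (label A)
Votes: A=1, B=2
Majority → B

B


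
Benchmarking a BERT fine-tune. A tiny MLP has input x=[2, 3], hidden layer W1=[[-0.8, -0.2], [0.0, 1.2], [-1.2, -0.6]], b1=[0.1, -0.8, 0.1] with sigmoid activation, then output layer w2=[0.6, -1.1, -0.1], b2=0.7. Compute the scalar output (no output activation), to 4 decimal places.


z1[0] = (-0.8)·(2) + (-0.2)·(3) + 0.1 = -2.1
z1[1] = (0.0)·(2) + (1.2)·(3) - 0.8 = 2.8
z1[2] = (-1.2)·(2) + (-0.6)·(3) + 0.1 = -4.1
h = sigmoid(z1) = [0.1091, 0.9427, 0.0163]
output = (0.6)·(0.1091) + (-1.1)·(0.9427) + (-0.1)·(0.0163) + 0.7 = -0.2731

-0.2731


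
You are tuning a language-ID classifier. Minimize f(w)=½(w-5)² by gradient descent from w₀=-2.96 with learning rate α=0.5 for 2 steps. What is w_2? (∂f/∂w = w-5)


step 1: grad = -2.96-5 = -7.96; w = -2.96 - 0.5·(-7.96) = 1.02
step 2: grad = 1.02-5 = -3.98; w = 1.02 - 0.5·(-3.98) = 3.01

3.01


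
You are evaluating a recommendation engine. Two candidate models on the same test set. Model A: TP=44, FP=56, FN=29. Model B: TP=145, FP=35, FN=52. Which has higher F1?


Model A: P=44/100=0.44, R=44/73=0.6027, F1=2PR/(P+R)=2TP/(2TP+FP+FN)=88/173=0.5087
Model B: P=145/180=0.8056, R=145/197=0.736, F1=2PR/(P+R)=2TP/(2TP+FP+FN)=290/377=0.7692
0.5087 < 0.7692 → Model B

Model B


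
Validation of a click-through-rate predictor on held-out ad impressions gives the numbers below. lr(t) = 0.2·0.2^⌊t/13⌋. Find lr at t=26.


n_drops = ⌊26/13⌋ = 2
lr = 0.2·0.2^2 = 0.2·0.04 = 0.008

0.008


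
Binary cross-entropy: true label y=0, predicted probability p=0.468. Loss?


BCE = -[y·ln(p) + (1-y)·ln(1-p)]
= -0 - 1·ln(1-0.468)
= -ln(0.532) = 0.6311

0.6311


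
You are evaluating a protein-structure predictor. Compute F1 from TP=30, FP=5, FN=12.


Precision = 30/35 = 0.8571
Recall = 30/42 = 0.7143
F1 = 2·P·R/(P+R) = 2·TP/(2·TP+FP+FN) = 60/(60+5+12) = 60/77 = 0.7792

0.7792


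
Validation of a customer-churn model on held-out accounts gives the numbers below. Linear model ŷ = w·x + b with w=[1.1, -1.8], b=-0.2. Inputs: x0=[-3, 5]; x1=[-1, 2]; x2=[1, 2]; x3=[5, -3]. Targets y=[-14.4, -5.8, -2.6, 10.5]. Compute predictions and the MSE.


ŷ0 = (1.1)·(-3) + (-1.8)·(5) - 0.2 = -12.5
ŷ1 = (1.1)·(-1) + (-1.8)·(2) - 0.2 = -4.9
ŷ2 = (1.1)·(1) + (-1.8)·(2) - 0.2 = -2.7
ŷ3 = (1.1)·(5) + (-1.8)·(-3) - 0.2 = 10.7
errors² = [3.61, 0.81, 0.01, 0.04]
MSE = 4.4700/4 = 1.1175

1.1175


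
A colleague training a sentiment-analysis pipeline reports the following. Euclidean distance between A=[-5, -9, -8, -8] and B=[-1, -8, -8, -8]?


d = √((-5+ 1)² + (-9+ 8)² + (-8+ 8)² + (-8+ 8)²)
  = √(16 + 1 + 0 + 0)
  = √17 = 4.1231

4.1231


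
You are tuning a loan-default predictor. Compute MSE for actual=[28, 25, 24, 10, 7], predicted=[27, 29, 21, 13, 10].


Squared errors: (28-27)²=1, (25-29)²=16, (24-21)²=9, (10-13)²=9, (7-10)²=9
Sum = 44
MSE = 44/5 = 44/5

44/5


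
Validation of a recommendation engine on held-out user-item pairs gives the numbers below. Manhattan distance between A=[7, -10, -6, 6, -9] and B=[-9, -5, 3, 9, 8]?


d = |7+ 9| + |-10+ 5| + |-6-3| + |6-9| + |-9-8|
  = 16 + 5 + 9 + 3 + 17
  = 50

50


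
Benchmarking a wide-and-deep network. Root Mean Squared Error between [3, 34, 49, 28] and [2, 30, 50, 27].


MSE = 19/4 = 4.75
RMSE = √(19/4) = 2.1794

2.1794


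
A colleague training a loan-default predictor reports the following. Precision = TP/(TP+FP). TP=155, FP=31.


Precision = TP/(TP+FP)
= 155/(155+31)
= 155/186 = 83.33%

83.33%


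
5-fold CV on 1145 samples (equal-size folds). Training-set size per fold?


Fold size = 1145/5 = 229
Training per fold = 1145 - 229 = 916

916


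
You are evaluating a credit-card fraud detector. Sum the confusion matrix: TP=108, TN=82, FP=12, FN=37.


Total = TP + TN + FP + FN
= 108 + 82 + 12 + 37
= 239
(Predicted positive: 120, predicted negative: 119)

239


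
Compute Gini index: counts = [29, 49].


Probabilities: [29/78, 49/78] ≈ [0.3718, 0.6282]
Σpᵢ² = (841 + 2401)/78² = 3242/6084
Gini = 1 - Σpᵢ² = 1 - 3242/6084 = 0.4671

0.4671


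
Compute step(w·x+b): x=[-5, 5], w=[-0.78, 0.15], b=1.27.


z = (-5)·(-0.78) + (5)·(0.15) + 1.27
  = 5.92
step(z) = 1 (z≥0)

1


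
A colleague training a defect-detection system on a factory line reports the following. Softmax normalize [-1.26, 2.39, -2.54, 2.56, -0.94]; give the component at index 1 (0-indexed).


Exponentials: e^-1.26=0.2837, e^2.39=10.9135, e^-2.54=0.0789, e^2.56=12.9358, e^-0.94=0.3906
Sum = 24.6025
Softmax = [0.0115, 0.4436, 0.0032, 0.5258, 0.0159]
p[1] = 10.9135/24.6025 = 0.4436

0.4436


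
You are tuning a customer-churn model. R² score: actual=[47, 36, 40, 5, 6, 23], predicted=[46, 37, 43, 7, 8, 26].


ȳ = 26.1667
SS_res = Σ(y-ŷ)² = 28
SS_tot = Σ(y-ȳ)² = 1586.83
R² = 1 - SS_res/SS_tot = 1 - 0.0176 = 0.9824

0.9824


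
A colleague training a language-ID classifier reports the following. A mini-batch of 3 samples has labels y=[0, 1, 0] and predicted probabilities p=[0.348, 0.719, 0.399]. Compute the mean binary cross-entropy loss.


L[0] = -ln(1-0.348) = -ln(0.652) = 0.4277
L[1] = -ln(0.719) = 0.3299
L[2] = -ln(1-0.399) = -ln(0.601) = 0.5092
mean = (0.4277 + 0.3299 + 0.5092)/3 = 0.4223

0.4223


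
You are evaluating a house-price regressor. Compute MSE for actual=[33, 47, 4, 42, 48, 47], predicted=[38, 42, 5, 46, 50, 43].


Squared errors: (33-38)²=25, (47-42)²=25, (4-5)²=1, (42-46)²=16, (48-50)²=4, (47-43)²=16
Sum = 87
MSE = 87/6 = 29/2

29/2


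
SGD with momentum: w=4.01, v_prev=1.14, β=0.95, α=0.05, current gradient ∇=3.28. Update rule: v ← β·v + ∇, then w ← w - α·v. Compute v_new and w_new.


v_new = 0.95·1.14 + 3.28 = 1.083 + 3.28 = 4.363
w_new = 4.01 - 0.05·4.363 = 4.01 - 0.21815 = 3.79185

v_new=4.363, w_new=3.79185


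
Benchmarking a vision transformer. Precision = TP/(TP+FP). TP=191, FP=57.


Precision = TP/(TP+FP)
= 191/(191+57)
= 191/248 = 77.02%

77.02%


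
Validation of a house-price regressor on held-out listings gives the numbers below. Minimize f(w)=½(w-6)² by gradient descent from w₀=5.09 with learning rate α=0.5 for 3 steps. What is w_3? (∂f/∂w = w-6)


step 1: grad = 5.09-6 = -0.91; w = 5.09 - 0.5·(-0.91) = 5.545
step 2: grad = 5.545-6 = -0.455; w = 5.545 - 0.5·(-0.455) = 5.7725
step 3: grad = 5.7725-6 = -0.2275; w = 5.7725 - 0.5·(-0.2275) = 5.88625

5.88625


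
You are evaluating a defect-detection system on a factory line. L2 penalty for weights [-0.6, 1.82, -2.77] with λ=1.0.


‖w‖₂² = (-0.6)² + (1.82)² + (-2.77)²
     = 0.36 + 3.3124 + 7.6729
     = 11.3453
λ·‖w‖₂² = 1.0·11.3453 = 11.3453

11.3453


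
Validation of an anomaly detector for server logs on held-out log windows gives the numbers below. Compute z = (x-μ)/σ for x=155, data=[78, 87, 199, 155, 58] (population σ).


μ = 115.4, σ = 53.023
z = (155 - 115.4)/53.023 = 0.7468

0.7468


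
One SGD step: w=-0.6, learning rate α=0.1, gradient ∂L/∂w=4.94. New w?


w_new = w - α·∇
= -0.6 - 0.1·4.94
= -0.6 - 0.494
= -1.094

-1.094


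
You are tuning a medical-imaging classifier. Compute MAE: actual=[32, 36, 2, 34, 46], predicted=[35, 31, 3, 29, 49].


Absolute errors: |32-35|=3, |36-31|=5, |2-3|=1, |34-29|=5, |46-49|=3
Sum = 17
MAE = 17/5 = 17/5

17/5


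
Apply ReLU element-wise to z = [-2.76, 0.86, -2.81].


ReLU(-2.76) = max(0, -2.76) = 0.0
ReLU(0.86) = max(0, 0.86) = 0.86
ReLU(-2.81) = max(0, -2.81) = 0.0
result = [0.0, 0.86, 0.0]

[0.0, 0.86, 0.0]


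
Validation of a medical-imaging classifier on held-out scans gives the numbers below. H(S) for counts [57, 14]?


Probabilities: [57/71, 14/71] ≈ [0.8028, 0.1972]
H = -((57/71)·log₂(57/71) + (14/71)·log₂(14/71))
  = 0.7163 bits

0.7163 bits


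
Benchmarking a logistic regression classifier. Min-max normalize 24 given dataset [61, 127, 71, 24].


min=24, max=127
(24-24)/(127-24) = 0/103 = 0.0

0.0


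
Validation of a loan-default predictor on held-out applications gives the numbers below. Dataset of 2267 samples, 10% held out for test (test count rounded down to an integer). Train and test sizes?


Test = ⌊2267·10/100⌋ = 226
Train = 2267 - 226 = 2041

Train: 2041, Test: 226


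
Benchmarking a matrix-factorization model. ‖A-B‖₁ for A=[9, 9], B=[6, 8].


d = |9-6| + |9-8|
  = 3 + 1
  = 4

4


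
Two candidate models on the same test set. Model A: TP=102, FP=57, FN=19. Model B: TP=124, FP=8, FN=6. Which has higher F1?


Model A: P=102/159=0.6415, R=102/121=0.843, F1=2PR/(P+R)=2TP/(2TP+FP+FN)=204/280=0.7286
Model B: P=124/132=0.9394, R=124/130=0.9538, F1=2PR/(P+R)=2TP/(2TP+FP+FN)=248/262=0.9466
0.7286 < 0.9466 → Model B

Model B


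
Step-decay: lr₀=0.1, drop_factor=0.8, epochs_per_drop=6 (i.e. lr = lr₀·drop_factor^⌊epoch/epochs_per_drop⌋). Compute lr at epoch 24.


n_drops = ⌊24/6⌋ = 4
lr = 0.1·0.8^4 = 0.1·0.4096 = 0.04096

0.04096


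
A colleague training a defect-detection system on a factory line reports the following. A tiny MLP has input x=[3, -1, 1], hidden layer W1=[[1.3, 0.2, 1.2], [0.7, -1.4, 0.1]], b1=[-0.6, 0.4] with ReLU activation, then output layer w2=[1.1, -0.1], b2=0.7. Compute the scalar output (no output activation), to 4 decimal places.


z1[0] = (1.3)·(3) + (0.2)·(-1) + (1.2)·(1) - 0.6 = 4.3
z1[1] = (0.7)·(3) + (-1.4)·(-1) + (0.1)·(1) + 0.4 = 4.0
h = ReLU(z1) = [4.3, 4.0]
output = (1.1)·(4.3) + (-0.1)·(4.0) + 0.7 = 5.03

5.03


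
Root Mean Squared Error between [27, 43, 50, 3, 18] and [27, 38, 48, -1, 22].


MSE = 61/5 = 12.2
RMSE = √(61/5) = 3.4928

3.4928


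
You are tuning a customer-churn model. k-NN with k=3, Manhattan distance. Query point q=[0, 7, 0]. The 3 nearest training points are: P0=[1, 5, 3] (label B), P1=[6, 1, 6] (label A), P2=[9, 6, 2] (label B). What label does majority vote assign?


d(q,P0) = 6  (label B)
d(q,P1) = 18  (label A)
d(q,P2) = 12  (label B)
Votes: A=1, B=2
Majority → B

B


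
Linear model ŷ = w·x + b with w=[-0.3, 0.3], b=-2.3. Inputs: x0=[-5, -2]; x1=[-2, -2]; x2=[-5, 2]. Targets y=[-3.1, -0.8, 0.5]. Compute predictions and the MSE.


ŷ0 = (-0.3)·(-5) + (0.3)·(-2) - 2.3 = -1.4
ŷ1 = (-0.3)·(-2) + (0.3)·(-2) - 2.3 = -2.3
ŷ2 = (-0.3)·(-5) + (0.3)·(2) - 2.3 = -0.2
errors² = [2.89, 2.25, 0.49]
MSE = 5.6300/3 = 1.8767

1.8767


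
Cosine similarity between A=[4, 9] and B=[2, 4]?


A·B = 4·2 + 9·4 = 44
‖A‖ = √97 = 9.8489, ‖B‖ = √20 = 4.4721
cos = 44/(√97·√20) = 44/√1940 = 0.999

0.999


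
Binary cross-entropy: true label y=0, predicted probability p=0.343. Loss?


BCE = -[y·ln(p) + (1-y)·ln(1-p)]
= -0 - 1·ln(1-0.343)
= -ln(0.657) = 0.4201

0.4201


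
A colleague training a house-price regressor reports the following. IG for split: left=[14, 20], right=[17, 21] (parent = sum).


Parent = [31, 41], H_parent = 0.986
H_left = 0.9774 (n=34), H_right = 0.992 (n=38)
H_children = (34/72)·0.9774 + (38/72)·0.992 = 0.9851
IG = 0.986 - 0.9851 = 0.0009

0.0009


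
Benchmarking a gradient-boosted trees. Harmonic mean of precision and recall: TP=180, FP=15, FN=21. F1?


Precision = 180/195 = 0.9231
Recall = 180/201 = 0.8955
F1 = 2·P·R/(P+R) = 2·TP/(2·TP+FP+FN) = 360/(360+15+21) = 360/396 = 0.9091

0.9091


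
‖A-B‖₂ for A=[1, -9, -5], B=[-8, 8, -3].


d = √((1+ 8)² + (-9-8)² + (-5+ 3)²)
  = √(81 + 289 + 4)
  = √374 = 19.3391

19.3391


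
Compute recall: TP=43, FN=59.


Recall = TP/(TP+FN)
= 43/(43+59)
= 43/102 = 42.16%

42.16%


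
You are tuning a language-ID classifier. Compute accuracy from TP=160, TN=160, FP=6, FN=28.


Accuracy = (TP+TN)/(TP+TN+FP+FN)
= (160+160)/(354)
= 320/354 = 90.4%

90.4%


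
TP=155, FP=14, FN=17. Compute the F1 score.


Precision = 155/169 = 0.9172
Recall = 155/172 = 0.9012
F1 = 2·P·R/(P+R) = 2·TP/(2·TP+FP+FN) = 310/(310+14+17) = 310/341 = 0.9091

0.9091


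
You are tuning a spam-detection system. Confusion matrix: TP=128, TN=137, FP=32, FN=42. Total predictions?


Total = TP + TN + FP + FN
= 128 + 137 + 32 + 42
= 339
(Predicted positive: 160, predicted negative: 179)

339


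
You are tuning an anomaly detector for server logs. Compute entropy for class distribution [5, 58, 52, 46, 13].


Probabilities: [5/174, 58/174, 52/174, 46/174, 13/174] ≈ [0.0287, 0.3333, 0.2989, 0.2644, 0.0747]
H = -((5/174)·log₂(5/174) + (58/174)·log₂(58/174) + (52/174)·log₂(52/174) + (46/174)·log₂(46/174) + (13/174)·log₂(13/174))
  = 1.9833 bits

1.9833 bits
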